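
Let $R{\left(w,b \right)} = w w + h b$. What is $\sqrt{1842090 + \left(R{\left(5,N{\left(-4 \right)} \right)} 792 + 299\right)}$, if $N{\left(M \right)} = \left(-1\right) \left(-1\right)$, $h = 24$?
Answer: $\sqrt{1881197} \approx 1371.6$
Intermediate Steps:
$N{\left(M \right)} = 1$
$R{\left(w,b \right)} = w^{2} + 24 b$ ($R{\left(w,b \right)} = w w + 24 b = w^{2} + 24 b$)
$\sqrt{1842090 + \left(R{\left(5,N{\left(-4 \right)} \right)} 792 + 299\right)} = \sqrt{1842090 + \left(\left(5^{2} + 24 \cdot 1\right) 792 + 299\right)} = \sqrt{1842090 + \left(\left(25 + 24\right) 792 + 299\right)} = \sqrt{1842090 + \left(49 \cdot 792 + 299\right)} = \sqrt{1842090 + \left(38808 + 299\right)} = \sqrt{1842090 + 39107} = \sqrt{1881197}$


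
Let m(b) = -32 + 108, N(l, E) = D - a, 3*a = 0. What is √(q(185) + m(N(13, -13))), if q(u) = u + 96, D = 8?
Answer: √357 ≈ 18.894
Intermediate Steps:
a = 0 (a = (⅓)*0 = 0)
N(l, E) = 8 (N(l, E) = 8 - 1*0 = 8 + 0 = 8)
q(u) = 96 + u
m(b) = 76
√(q(185) + m(N(13, -13))) = √((96 + 185) + 76) = √(281 + 76) = √357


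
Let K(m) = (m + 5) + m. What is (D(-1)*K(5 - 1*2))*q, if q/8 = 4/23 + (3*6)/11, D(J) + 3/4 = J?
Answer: -6412/23 ≈ -278.78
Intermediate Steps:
D(J) = -¾ + J
K(m) = 5 + 2*m (K(m) = (5 + m) + m = 5 + 2*m)
q = 3664/253 (q = 8*(4/23 + (3*6)/11) = 8*(4*(1/23) + 18*(1/11)) = 8*(4/23 + 18/11) = 8*(458/253) = 3664/253 ≈ 14.482)
(D(-1)*K(5 - 1*2))*q = ((-¾ - 1)*(5 + 2*(5 - 1*2)))*(3664/253) = -7*(5 + 2*(5 - 2))/4*(3664/253) = -7*(5 + 2*3)/4*(3664/253) = -7*(5 + 6)/4*(3664/253) = -7/4*11*(3664/253) = -77/4*3664/253 = -6412/23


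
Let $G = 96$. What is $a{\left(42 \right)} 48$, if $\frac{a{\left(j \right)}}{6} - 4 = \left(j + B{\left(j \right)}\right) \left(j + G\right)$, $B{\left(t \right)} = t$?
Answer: $3339648$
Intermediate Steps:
$a{\left(j \right)} = 24 + 12 j \left(96 + j\right)$ ($a{\left(j \right)} = 24 + 6 \left(j + j\right) \left(j + 96\right) = 24 + 6 \cdot 2 j \left(96 + j\right) = 24 + 12 j \left(96 + j\right)$)
$a{\left(42 \right)} 48 = \left(24 + 12 \cdot 42^{2} + 1152 \cdot 42\right) 48 = \left(24 + 12 \cdot 1764 + 48384\right) 48 = \left(24 + 21168 + 48384\right) 48 = 69576 \cdot 48 = 3339648$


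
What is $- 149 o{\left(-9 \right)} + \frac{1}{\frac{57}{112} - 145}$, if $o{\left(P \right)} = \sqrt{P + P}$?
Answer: $- \frac{112}{16183} - 447 i \sqrt{2} \approx -0.0069208 - 632.15 i$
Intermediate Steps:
$o{\left(P \right)} = \sqrt{2} \sqrt{P}$ ($o{\left(P \right)} = \sqrt{2 P} = \sqrt{2} \sqrt{P}$)
$- 149 o{\left(-9 \right)} + \frac{1}{\frac{57}{112} - 145} = - 149 \sqrt{2} \sqrt{-9} + \frac{1}{\frac{57}{112} - 145} = - 149 \sqrt{2} \cdot 3 i + \frac{1}{57 \cdot \frac{1}{112} - 145} = - 149 \cdot 3 i \sqrt{2} + \frac{1}{\frac{57}{112} - 145} = - 447 i \sqrt{2} + \frac{1}{- \frac{16183}{112}} = - 447 i \sqrt{2} - \frac{112}{16183} = - \frac{112}{16183} - 447 i \sqrt{2}$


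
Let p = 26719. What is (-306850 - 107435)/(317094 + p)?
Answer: -414285/343813 ≈ -1.2050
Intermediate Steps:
(-306850 - 107435)/(317094 + p) = (-306850 - 107435)/(317094 + 26719) = -414285/343813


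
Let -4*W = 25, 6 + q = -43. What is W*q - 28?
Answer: 1113/4 ≈ 278.25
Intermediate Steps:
q = -49 (q = -6 - 43 = -49)
W = -25/4 (W = -¼*25 = -25/4 ≈ -6.2500)
W*q - 28 = -25/4*(-49) - 28 = 1225/4 - 28 = 1113/4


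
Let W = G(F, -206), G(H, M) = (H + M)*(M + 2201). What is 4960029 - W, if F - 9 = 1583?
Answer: 2194959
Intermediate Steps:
F = 1592 (F = 9 + 1583 = 1592)
G(H, M) = (2201 + M)*(H + M) (G(H, M) = (H + M)*(2201 + M) = (2201 + M)*(H + M))
W = 2765070 (W = (-206)² + 2201*1592 + 2201*(-206) + 1592*(-206) = 42436 + 3503992 - 453406 - 327952 = 2765070)
4960029 - W = 4960029 - 1*2765070 = 4960029 - 2765070 = 2194959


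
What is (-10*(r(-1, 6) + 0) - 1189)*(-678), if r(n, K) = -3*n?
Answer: 826482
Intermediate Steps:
(-10*(r(-1, 6) + 0) - 1189)*(-678) = (-10*(-3*(-1) + 0) - 1189)*(-678) = (-10*(3 + 0) - 1189)*(-678) = (-10*3 - 1189)*(-678) = (-30 - 1189)*(-678) = -1219*(-678) = 826482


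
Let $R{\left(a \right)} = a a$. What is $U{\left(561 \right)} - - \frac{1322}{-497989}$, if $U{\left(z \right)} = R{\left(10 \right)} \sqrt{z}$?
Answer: $- \frac{1322}{497989} + 100 \sqrt{561} \approx 2368.5$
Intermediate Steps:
$R{\left(a \right)} = a^{2}$
$U{\left(z \right)} = 100 \sqrt{z}$ ($U{\left(z \right)} = 10^{2} \sqrt{z} = 100 \sqrt{z}$)
$U{\left(561 \right)} - - \frac{1322}{-497989} = 100 \sqrt{561} - - \frac{1322}{-497989} = 100 \sqrt{561} - \left(-1322\right) \left(- \frac{1}{497989}\right) = 100 \sqrt{561} - \frac{1322}{497989} = - \frac{1322}{497989} + 100 \sqrt{561}$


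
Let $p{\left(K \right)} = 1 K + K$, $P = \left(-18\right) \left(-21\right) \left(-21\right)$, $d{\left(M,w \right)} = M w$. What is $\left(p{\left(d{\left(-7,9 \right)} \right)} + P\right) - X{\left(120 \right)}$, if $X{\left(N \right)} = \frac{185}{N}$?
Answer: $- \frac{193573}{24} \approx -8065.5$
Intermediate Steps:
$P = -7938$ ($P = 378 \left(-21\right) = -7938$)
$p{\left(K \right)} = 2 K$ ($p{\left(K \right)} = K + K = 2 K$)
$\left(p{\left(d{\left(-7,9 \right)} \right)} + P\right) - X{\left(120 \right)} = \left(2 \left(\left(-7\right) 9\right) - 7938\right) - \frac{185}{120} = \left(2 \left(-63\right) - 7938\right) - 185 \cdot \frac{1}{120} = \left(-126 - 7938\right) - \frac{37}{24} = -8064 - \frac{37}{24} = - \frac{193573}{24}$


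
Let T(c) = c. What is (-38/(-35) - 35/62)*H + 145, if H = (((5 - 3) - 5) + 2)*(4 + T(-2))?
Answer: 156194/1085 ≈ 143.96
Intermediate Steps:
H = -2 (H = (((5 - 3) - 5) + 2)*(4 - 2) = ((2 - 5) + 2)*2 = (-3 + 2)*2 = -1*2 = -2)
(-38/(-35) - 35/62)*H + 145 = (-38/(-35) - 35/62)*(-2) + 145 = (-38*(-1/35) - 35*1/62)*(-2) + 145 = (38/35 - 35/62)*(-2) + 145 = (1131/2170)*(-2) + 145 = -1131/1085 + 145 = 156194/1085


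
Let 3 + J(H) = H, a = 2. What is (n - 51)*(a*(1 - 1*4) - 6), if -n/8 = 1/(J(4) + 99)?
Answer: 15324/25 ≈ 612.96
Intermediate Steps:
J(H) = -3 + H
n = -2/25 (n = -8/((-3 + 4) + 99) = -8/(1 + 99) = -8/100 = -8*1/100 = -2/25 ≈ -0.080000)
(n - 51)*(a*(1 - 1*4) - 6) = (-2/25 - 51)*(2*(1 - 1*4) - 6) = -1277*(2*(1 - 4) - 6)/25 = -1277*(2*(-3) - 6)/25 = -1277*(-6 - 6)/25 = -1277/25*(-12) = 15324/25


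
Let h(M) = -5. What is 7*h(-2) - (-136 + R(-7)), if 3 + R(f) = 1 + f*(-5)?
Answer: 68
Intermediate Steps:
R(f) = -2 - 5*f (R(f) = -3 + (1 + f*(-5)) = -3 + (1 - 5*f) = -2 - 5*f)
7*h(-2) - (-136 + R(-7)) = 7*(-5) - (-136 + (-2 - 5*(-7))) = -35 - (-136 + (-2 + 35)) = -35 - (-136 + 33) = -35 - 1*(-103) = -35 + 103 = 68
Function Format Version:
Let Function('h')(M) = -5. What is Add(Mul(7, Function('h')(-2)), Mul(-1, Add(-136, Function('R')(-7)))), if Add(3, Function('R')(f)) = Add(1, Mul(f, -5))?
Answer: 68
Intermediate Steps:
Function('R')(f) = Add(-2, Mul(-5, f)) (Function('R')(f) = Add(-3, Add(1, Mul(f, -5))) = Add(-3, Add(1, Mul(-5, f))) = Add(-2, Mul(-5, f)))
Add(Mul(7, Function('h')(-2)), Mul(-1, Add(-136, Function('R')(-7)))) = Add(Mul(7, -5), Mul(-1, Add(-136, Add(-2, Mul(-5, -7))))) = Add(-35, Mul(-1, Add(-136, Add(-2, 35)))) = Add(-35, Mul(-1, Add(-136, 33))) = Add(-35, Mul(-1, -103)) = Add(-35, 103) = 68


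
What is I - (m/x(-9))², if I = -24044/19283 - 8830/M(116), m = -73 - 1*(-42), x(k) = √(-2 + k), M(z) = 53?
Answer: -82257673/1021999 ≈ -80.487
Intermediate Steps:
m = -31 (m = -73 + 42 = -31)
I = -171543222/1021999 (I = -24044/19283 - 8830/53 = -171543222/1021999 ≈ -167.85)
I - (m/x(-9))² = -171543222/1021999 - (-31/√(-2 - 9))² = -171543222/1021999 - (-31*(-I*√11/11))² = -171543222/1021999 - (-(-31)*I*√11/11)² = -171543222/1021999 - (31*I*√11/11)² = -171543222/1021999 - 1*(-961/11) = -171543222/1021999 + 961/11 = -82257673/1021999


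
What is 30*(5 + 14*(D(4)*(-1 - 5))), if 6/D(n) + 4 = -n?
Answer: 2040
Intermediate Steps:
D(n) = 6/(-4 - n)
30*(5 + 14*(D(4)*(-1 - 5))) = 30*(5 + 14*((-6/(4 + 4))*(-1 - 5))) = 30*(5 + 14*(-6/8*(-6))) = 30*(5 + 14*(-6*⅛*(-6))) = 30*(5 + 14*(-¾*(-6))) = 30*(5 + 14*(9/2)) = 30*(5 + 63) = 30*68 = 2040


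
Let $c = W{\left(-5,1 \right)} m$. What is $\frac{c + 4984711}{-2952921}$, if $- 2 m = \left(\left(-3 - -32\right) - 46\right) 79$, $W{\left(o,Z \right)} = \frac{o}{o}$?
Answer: $- \frac{9970765}{5905842} \approx -1.6883$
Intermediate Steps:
$W{\left(o,Z \right)} = 1$
$m = \frac{1343}{2}$ ($m = - \frac{\left(\left(-3 - -32\right) - 46\right) 79}{2} = - \frac{\left(\left(-3 + 32\right) - 46\right) 79}{2} = - \frac{\left(29 - 46\right) 79}{2} = - \frac{\left(-17\right) 79}{2} = \left(- \frac{1}{2}\right) \left(-1343\right) = \frac{1343}{2} \approx 671.5$)
$c = \frac{1343}{2}$ ($c = 1 \cdot \frac{1343}{2} = \frac{1343}{2} \approx 671.5$)
$\frac{c + 4984711}{-2952921} = \frac{\frac{1343}{2} + 4984711}{-2952921} = \frac{9970765}{2} \left(- \frac{1}{2952921}\right) = - \frac{9970765}{5905842}$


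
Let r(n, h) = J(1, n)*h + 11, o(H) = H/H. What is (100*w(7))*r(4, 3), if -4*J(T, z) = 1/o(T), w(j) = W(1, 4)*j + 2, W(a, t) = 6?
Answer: 45100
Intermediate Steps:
o(H) = 1
w(j) = 2 + 6*j (w(j) = 6*j + 2 = 2 + 6*j)
J(T, z) = -¼ (J(T, z) = -¼/1 = -¼*1 = -¼)
r(n, h) = 11 - h/4 (r(n, h) = -h/4 + 11 = 11 - h/4)
(100*w(7))*r(4, 3) = (100*(2 + 6*7))*(11 - ¼*3) = (100*(2 + 42))*(11 - ¾) = (100*44)*(41/4) = 4400*(41/4) = 45100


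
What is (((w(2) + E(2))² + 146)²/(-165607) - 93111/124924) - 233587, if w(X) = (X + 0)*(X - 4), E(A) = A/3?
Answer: -391435240655620237/1675751398308 ≈ -2.3359e+5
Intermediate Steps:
E(A) = A/3 (E(A) = A*(⅓) = A/3)
w(X) = X*(-4 + X)
(((w(2) + E(2))² + 146)²/(-165607) - 93111/124924) - 233587 = (((2*(-4 + 2) + (⅓)*2)² + 146)²/(-165607) - 93111/124924) - 233587 = (((2*(-2) + ⅔)² + 146)²*(-1/165607) - 93111*1/124924) - 233587 = (((-4 + ⅔)² + 146)²*(-1/165607) - 93111/124924) - 233587 = (((-10/3)² + 146)²*(-1/165607) - 93111/124924) - 233587 = ((100/9 + 146)²*(-1/165607) - 93111/124924) - 233587 = ((1414/9)²*(-1/165607) - 93111/124924) - 233587 = ((1999396/81)*(-1/165607) - 93111/124924) - 233587 = (-1999396/13414167 - 93111/124924) - 233587 = -1498779049441/1675751398308 - 233587 = -391435240655620237/1675751398308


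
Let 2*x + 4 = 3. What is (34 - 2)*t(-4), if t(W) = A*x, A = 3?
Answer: -48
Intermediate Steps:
x = -1/2 (x = -2 + (1/2)*3 = -2 + 3/2 = -1/2 ≈ -0.50000)
t(W) = -3/2 (t(W) = 3*(-1/2) = -3/2)
(34 - 2)*t(-4) = (34 - 2)*(-3/2) = 32*(-3/2) = -48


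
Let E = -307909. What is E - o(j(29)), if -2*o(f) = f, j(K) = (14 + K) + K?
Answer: -307873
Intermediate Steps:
j(K) = 14 + 2*K
o(f) = -f/2
E - o(j(29)) = -307909 - (-1)*(14 + 2*29)/2 = -307909 - (-1)*(14 + 58)/2 = -307909 - (-1)*72/2 = -307909 - 1*(-36) = -307909 + 36 = -307873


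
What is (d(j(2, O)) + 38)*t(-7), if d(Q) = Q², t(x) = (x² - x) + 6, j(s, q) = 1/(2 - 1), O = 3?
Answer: 2418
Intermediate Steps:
j(s, q) = 1 (j(s, q) = 1/1 = 1)
t(x) = 6 + x² - x
(d(j(2, O)) + 38)*t(-7) = (1² + 38)*(6 + (-7)² - 1*(-7)) = (1 + 38)*(6 + 49 + 7) = 39*62 = 2418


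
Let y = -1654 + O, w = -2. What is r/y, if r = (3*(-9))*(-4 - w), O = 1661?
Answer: 54/7 ≈ 7.7143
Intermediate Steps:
y = 7 (y = -1654 + 1661 = 7)
r = 54 (r = (3*(-9))*(-4 - 1*(-2)) = -27*(-4 + 2) = -27*(-2) = 54)
r/y = 54/7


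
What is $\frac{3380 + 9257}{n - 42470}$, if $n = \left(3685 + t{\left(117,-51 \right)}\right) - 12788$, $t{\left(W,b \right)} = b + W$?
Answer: $- \frac{12637}{51507} \approx -0.24535$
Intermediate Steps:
$t{\left(W,b \right)} = W + b$
$n = -9037$ ($n = \left(3685 + \left(117 - 51\right)\right) - 12788 = \left(3685 + 66\right) - 12788 = 3751 - 12788 = -9037$)
$\frac{3380 + 9257}{n - 42470} = \frac{3380 + 9257}{-9037 - 42470} = \frac{12637}{-51507} = 12637 \left(- \frac{1}{51507}\right) = - \frac{12637}{51507}$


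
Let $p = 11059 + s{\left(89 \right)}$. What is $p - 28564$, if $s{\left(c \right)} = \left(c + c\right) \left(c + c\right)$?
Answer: $14179$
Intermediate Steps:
$s{\left(c \right)} = 4 c^{2}$ ($s{\left(c \right)} = 2 c 2 c = 4 c^{2}$)
$p = 42743$ ($p = 11059 + 4 \cdot 89^{2} = 11059 + 4 \cdot 7921 = 11059 + 31684 = 42743$)
$p - 28564 = 42743 - 28564 = 14179$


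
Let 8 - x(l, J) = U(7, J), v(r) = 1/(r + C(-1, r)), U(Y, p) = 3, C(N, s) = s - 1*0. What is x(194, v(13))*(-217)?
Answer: -1085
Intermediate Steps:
C(N, s) = s (C(N, s) = s + 0 = s)
v(r) = 1/(2*r) (v(r) = 1/(r + r) = 1/(2*r))
x(l, J) = 5 (x(l, J) = 8 - 1*3 = 8 - 3 = 5)
x(194, v(13))*(-217) = 5*(-217) = -1085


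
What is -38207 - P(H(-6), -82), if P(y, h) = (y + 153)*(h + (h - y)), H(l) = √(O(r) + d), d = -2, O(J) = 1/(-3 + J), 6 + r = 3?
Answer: -78703/6 + 317*I*√78/6 ≈ -13117.0 + 466.61*I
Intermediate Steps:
r = -3 (r = -6 + 3 = -3)
H(l) = I*√78/6 (H(l) = √(1/(-3 - 3) - 2) = √(1/(-6) - 2) = √(-⅙ - 2) = √(-13/6) = I*√78/6)
P(y, h) = (153 + y)*(-y + 2*h)
-38207 - P(H(-6), -82) = -38207 - (-(I*√78/6)² - 51*I*√78/2 + 306*(-82) + 2*(-82)*(I*√78/6)) = -38207 - (-1*(-13/6) - 51*I*√78/2 - 25092 - 82*I*√78/3) = -38207 - (13/6 - 51*I*√78/2 - 25092 - 82*I*√78/3) = -38207 - (-150539/6 - 317*I*√78/6) = -38207 + (150539/6 + 317*I*√78/6) = -78703/6 + 317*I*√78/6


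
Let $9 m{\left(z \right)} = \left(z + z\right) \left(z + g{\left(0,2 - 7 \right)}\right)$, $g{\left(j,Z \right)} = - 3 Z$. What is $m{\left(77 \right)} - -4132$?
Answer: $\frac{51356}{9} \approx 5706.2$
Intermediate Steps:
$m{\left(z \right)} = \frac{2 z \left(15 + z\right)}{9}$ ($m{\left(z \right)} = \frac{\left(z + z\right) \left(z - 3 \left(2 - 7\right)\right)}{9} = \frac{2 z \left(z - 3 \left(2 - 7\right)\right)}{9} = \frac{2 z \left(z - -15\right)}{9} = \frac{2 z \left(z + 15\right)}{9} = \frac{2 z \left(15 + z\right)}{9}$)
$m{\left(77 \right)} - -4132 = \frac{2}{9} \cdot 77 \left(15 + 77\right) - -4132 = \frac{2}{9} \cdot 77 \cdot 92 + 4132 = \frac{14168}{9} + 4132 = \frac{51356}{9}$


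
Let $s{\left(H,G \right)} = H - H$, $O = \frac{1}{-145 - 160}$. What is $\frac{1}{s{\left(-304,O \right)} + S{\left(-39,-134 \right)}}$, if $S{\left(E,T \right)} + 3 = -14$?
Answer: $- \frac{1}{17} \approx -0.058824$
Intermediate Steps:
$O = - \frac{1}{305}$ ($O = \frac{1}{-305} = - \frac{1}{305} \approx -0.0032787$)
$S{\left(E,T \right)} = -17$ ($S{\left(E,T \right)} = -3 - 14 = -17$)
$s{\left(H,G \right)} = 0$
$\frac{1}{s{\left(-304,O \right)} + S{\left(-39,-134 \right)}} = \frac{1}{0 - 17} = \frac{1}{-17} = - \frac{1}{17}$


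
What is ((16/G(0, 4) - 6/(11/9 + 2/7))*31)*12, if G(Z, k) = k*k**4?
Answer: -2241021/1520 ≈ -1474.4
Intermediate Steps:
G(Z, k) = k**5
((16/G(0, 4) - 6/(11/9 + 2/7))*31)*12 = ((16/(4**5) - 6/(11/9 + 2/7))*31)*12 = ((16/1024 - 6/(11*(1/9) + 2*(1/7)))*31)*12 = ((16*(1/1024) - 6/(11/9 + 2/7))*31)*12 = ((1/64 - 6/95/63)*31)*12 = ((1/64 - 6*63/95)*31)*12 = ((1/64 - 378/95)*31)*12 = -24097/6080*31*12 = -747007/6080*12 = -2241021/1520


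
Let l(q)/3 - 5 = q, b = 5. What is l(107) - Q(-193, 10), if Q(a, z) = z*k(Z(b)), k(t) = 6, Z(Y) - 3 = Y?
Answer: 276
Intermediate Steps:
l(q) = 15 + 3*q
Z(Y) = 3 + Y
Q(a, z) = 6*z (Q(a, z) = z*6 = 6*z)
l(107) - Q(-193, 10) = (15 + 3*107) - 6*10 = (15 + 321) - 1*60 = 336 - 60 = 276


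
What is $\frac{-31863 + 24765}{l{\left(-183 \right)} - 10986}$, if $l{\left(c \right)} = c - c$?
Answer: $\frac{1183}{1831} \approx 0.6461$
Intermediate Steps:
$l{\left(c \right)} = 0$
$\frac{-31863 + 24765}{l{\left(-183 \right)} - 10986} = \frac{-31863 + 24765}{0 - 10986} = - \frac{7098}{-10986} = \left(-7098\right) \left(- \frac{1}{10986}\right) = \frac{1183}{1831}$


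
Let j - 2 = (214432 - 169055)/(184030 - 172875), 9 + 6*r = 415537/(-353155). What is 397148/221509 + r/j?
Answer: 4808019587228354/3176971011869919 ≈ 1.5134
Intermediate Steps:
r = -1796966/1059465 (r = -3/2 + (415537/(-353155))/6 = -3/2 + (415537*(-1/353155))/6 = -3/2 + (⅙)*(-415537/353155) = -3/2 - 415537/2118930 = -1796966/1059465 ≈ -1.6961)
j = 67687/11155 (j = 2 + (214432 - 169055)/(184030 - 172875) = 2 + 45377/11155 = 67687/11155 ≈ 6.0679)
397148/221509 + r/j = 397148/221509 - 1796966/(1059465*67687/11155) = 397148*(1/221509) - 1796966/1059465*11155/67687 = 397148/221509 - 4009031146/14342401491 = 4808019587228354/3176971011869919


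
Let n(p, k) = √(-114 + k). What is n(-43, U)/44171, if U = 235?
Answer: 11/44171 ≈ 0.00024903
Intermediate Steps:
n(-43, U)/44171 = √(-114 + 235)/44171 = √121*(1/44171) = 11*(1/44171) = 11/44171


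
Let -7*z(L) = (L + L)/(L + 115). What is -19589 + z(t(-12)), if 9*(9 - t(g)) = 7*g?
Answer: -5484931/280 ≈ -19589.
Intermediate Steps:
t(g) = 9 - 7*g/9
z(L) = -2*L/(7*(115 + L)) (z(L) = -(L + L)/(7*(L + 115)) = -2*L/(7*(115 + L)))
-19589 + z(t(-12)) = -19589 - 2*(9 - 7/9*(-12))/(805 + 7*(9 - 7/9*(-12))) = -19589 - 2*(9 + 28/3)/(805 + 7*(9 + 28/3)) = -19589 - 2*55/3/(805 + 7*(55/3)) = -19589 - 2*55/3/(805 + 385/3) = -19589 - 2*55/3/2800/3 = -19589 - 2*55/3*3/2800 = -19589 - 11/280 = -5484931/280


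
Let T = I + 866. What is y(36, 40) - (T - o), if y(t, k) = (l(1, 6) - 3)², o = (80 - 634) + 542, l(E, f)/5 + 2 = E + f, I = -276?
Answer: -118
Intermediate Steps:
T = 590 (T = -276 + 866 = 590)
l(E, f) = -10 + 5*E + 5*f (l(E, f) = -10 + 5*(E + f) = -10 + (5*E + 5*f) = -10 + 5*E + 5*f)
o = -12 (o = -554 + 542 = -12)
y(t, k) = 484 (y(t, k) = ((-10 + 5*1 + 5*6) - 3)² = ((-10 + 5 + 30) - 3)² = (25 - 3)² = 22² = 484)
y(36, 40) - (T - o) = 484 - (590 - 1*(-12)) = 484 - (590 + 12) = 484 - 1*602 = 484 - 602 = -118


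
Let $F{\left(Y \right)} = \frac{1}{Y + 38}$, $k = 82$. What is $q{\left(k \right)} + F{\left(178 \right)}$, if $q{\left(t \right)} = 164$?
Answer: $\frac{35425}{216} \approx 164.0$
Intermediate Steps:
$F{\left(Y \right)} = \frac{1}{38 + Y}$
$q{\left(k \right)} + F{\left(178 \right)} = 164 + \frac{1}{38 + 178} = 164 + \frac{1}{216} = \frac{35425}{216}$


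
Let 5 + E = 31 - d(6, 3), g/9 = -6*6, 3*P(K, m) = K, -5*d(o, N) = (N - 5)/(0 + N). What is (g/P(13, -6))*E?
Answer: -125712/65 ≈ -1934.0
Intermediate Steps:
d(o, N) = -(-5 + N)/(5*N) (d(o, N) = -(N - 5)/(5*(0 + N)) = -(-5 + N)/(5*N))
P(K, m) = K/3
g = -324 (g = 9*(-6*6) = 9*(-36) = -324)
E = 388/15 (E = -5 + (31 - (5 - 1*3)/(5*3)) = -5 + (31 - (5 - 3)/(5*3)) = -5 + (31 - 2/(5*3)) = -5 + (31 - 1*2/15) = -5 + (31 - 2/15) = -5 + 463/15 = 388/15 ≈ 25.867)
(g/P(13, -6))*E = -324/((1/3)*13)*(388/15) = -324/13/3*(388/15) = -324*3/13*(388/15) = -972/13*388/15 = -125712/65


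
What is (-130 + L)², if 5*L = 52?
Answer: 357604/25 ≈ 14304.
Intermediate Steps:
L = 52/5 (L = (⅕)*52 = 52/5 ≈ 10.400)
(-130 + L)² = (-130 + 52/5)² = (-598/5)² = 357604/25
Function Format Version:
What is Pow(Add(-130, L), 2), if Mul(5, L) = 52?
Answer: Rational(357604, 25) ≈ 14304.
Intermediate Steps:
L = Rational(52, 5) (L = Mul(Rational(1, 5), 52) = Rational(52, 5) ≈ 10.400)
Pow(Add(-130, L), 2) = Pow(Add(-130, Rational(52, 5)), 2) = Pow(Rational(-598, 5), 2) = Rational(357604, 25)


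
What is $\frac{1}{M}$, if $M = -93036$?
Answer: $- \frac{1}{93036} \approx -1.0749 \cdot 10^{-5}$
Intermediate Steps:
$\frac{1}{M} = \frac{1}{-93036} = - \frac{1}{93036}$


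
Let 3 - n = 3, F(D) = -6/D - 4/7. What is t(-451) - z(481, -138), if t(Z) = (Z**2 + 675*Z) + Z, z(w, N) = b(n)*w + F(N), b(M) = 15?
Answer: -17499005/161 ≈ -1.0869e+5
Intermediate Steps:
F(D) = -4/7 - 6/D (F(D) = -6/D - 4*1/7 = -6/D - 4/7 = -4/7 - 6/D)
n = 0 (n = 3 - 1*3 = 3 - 3 = 0)
z(w, N) = -4/7 - 6/N + 15*w (z(w, N) = 15*w + (-4/7 - 6/N) = -4/7 - 6/N + 15*w)
t(Z) = Z**2 + 676*Z
t(-451) - z(481, -138) = -451*(676 - 451) - (-4/7 - 6/(-138) + 15*481) = -451*225 - (-4/7 - 6*(-1/138) + 7215) = -101475 - (-4/7 + 1/23 + 7215) = -101475 - 1*1161530/161 = -101475 - 1161530/161 = -17499005/161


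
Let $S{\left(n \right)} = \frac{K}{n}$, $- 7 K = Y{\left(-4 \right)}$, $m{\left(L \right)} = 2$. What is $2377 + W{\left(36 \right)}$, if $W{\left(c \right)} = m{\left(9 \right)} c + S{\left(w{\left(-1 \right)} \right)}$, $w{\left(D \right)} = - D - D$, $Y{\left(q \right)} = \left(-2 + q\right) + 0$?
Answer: $\frac{17146}{7} \approx 2449.4$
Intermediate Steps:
$Y{\left(q \right)} = -2 + q$
$w{\left(D \right)} = - 2 D$
$K = \frac{6}{7}$ ($K = - \frac{-2 - 4}{7} = \left(- \frac{1}{7}\right) \left(-6\right) = \frac{6}{7} \approx 0.85714$)
$S{\left(n \right)} = \frac{6}{7 n}$
$W{\left(c \right)} = \frac{3}{7} + 2 c$ ($W{\left(c \right)} = 2 c + \frac{6}{7 \left(\left(-2\right) \left(-1\right)\right)} = 2 c + \frac{6}{7 \cdot 2} = 2 c + \frac{6}{7} \cdot \frac{1}{2} = 2 c + \frac{3}{7} = \frac{3}{7} + 2 c$)
$2377 + W{\left(36 \right)} = 2377 + \left(\frac{3}{7} + 2 \cdot 36\right) = 2377 + \left(\frac{3}{7} + 72\right) = 2377 + \frac{507}{7} = \frac{17146}{7}$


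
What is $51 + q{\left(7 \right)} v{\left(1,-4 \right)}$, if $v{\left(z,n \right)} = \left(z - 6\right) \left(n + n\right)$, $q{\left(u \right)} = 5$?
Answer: $251$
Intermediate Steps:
$v{\left(z,n \right)} = 2 n \left(-6 + z\right)$ ($v{\left(z,n \right)} = \left(-6 + z\right) 2 n = 2 n \left(-6 + z\right)$)
$51 + q{\left(7 \right)} v{\left(1,-4 \right)} = 51 + 5 \cdot 2 \left(-4\right) \left(-6 + 1\right) = 51 + 5 \cdot 2 \left(-4\right) \left(-5\right) = 51 + 5 \cdot 40 = 51 + 200 = 251$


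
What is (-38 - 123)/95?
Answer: -161/95 ≈ -1.6947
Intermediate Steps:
(-38 - 123)/95 = (1/95)*(-161) = -161/95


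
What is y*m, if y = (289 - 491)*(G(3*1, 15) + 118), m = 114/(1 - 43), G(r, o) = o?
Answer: 72922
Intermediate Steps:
m = -19/7 (m = 114/(-42) = -1/42*114 = -19/7 ≈ -2.7143)
y = -26866 (y = (289 - 491)*(15 + 118) = -202*133 = -26866)
y*m = -26866*(-19/7) = 72922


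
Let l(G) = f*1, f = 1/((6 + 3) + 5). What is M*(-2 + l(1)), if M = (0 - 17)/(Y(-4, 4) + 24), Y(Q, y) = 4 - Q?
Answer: 459/448 ≈ 1.0246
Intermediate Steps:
M = -17/32 (M = (0 - 17)/((4 - 1*(-4)) + 24) = -17/((4 + 4) + 24) = -17/(8 + 24) = -17/32 ≈ -0.53125)
f = 1/14 (f = 1/(9 + 5) = 1/14 ≈ 0.071429)
l(G) = 1/14 (l(G) = (1/14)*1 = 1/14)
M*(-2 + l(1)) = -17*(-2 + 1/14)/32 = -17/32*(-27/14) = 459/448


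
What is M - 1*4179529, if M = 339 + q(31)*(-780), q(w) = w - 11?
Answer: -4194790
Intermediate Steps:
q(w) = -11 + w
M = -15261 (M = 339 + (-11 + 31)*(-780) = 339 + 20*(-780) = 339 - 15600 = -15261)
M - 1*4179529 = -15261 - 1*4179529 = -15261 - 4179529 = -4194790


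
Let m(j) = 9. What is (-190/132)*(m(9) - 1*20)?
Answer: 95/6 ≈ 15.833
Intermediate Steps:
(-190/132)*(m(9) - 1*20) = (-190/132)*(9 - 1*20) = (-190*1/132)*(9 - 20) = -95/66*(-11) = 95/6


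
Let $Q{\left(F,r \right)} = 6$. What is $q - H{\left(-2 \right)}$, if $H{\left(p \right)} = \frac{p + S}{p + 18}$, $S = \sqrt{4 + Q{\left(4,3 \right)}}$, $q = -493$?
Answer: $- \frac{3943}{8} - \frac{\sqrt{10}}{16} \approx -493.07$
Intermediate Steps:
$S = \sqrt{10}$ ($S = \sqrt{4 + 6} = \sqrt{10} \approx 3.1623$)
$H{\left(p \right)} = \frac{p + \sqrt{10}}{18 + p}$ ($H{\left(p \right)} = \frac{p + \sqrt{10}}{p + 18} = \frac{p + \sqrt{10}}{18 + p}$)
$q - H{\left(-2 \right)} = -493 - \frac{-2 + \sqrt{10}}{18 - 2} = -493 - \frac{-2 + \sqrt{10}}{16} = -493 - \left(- \frac{1}{8} + \frac{\sqrt{10}}{16}\right) = -493 + \left(\frac{1}{8} - \frac{\sqrt{10}}{16}\right) = - \frac{3943}{8} - \frac{\sqrt{10}}{16}$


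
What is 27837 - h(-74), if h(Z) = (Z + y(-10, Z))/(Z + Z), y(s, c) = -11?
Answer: 4119791/148 ≈ 27836.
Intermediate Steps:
h(Z) = (-11 + Z)/(2*Z) (h(Z) = (Z - 11)/(Z + Z) = (-11 + Z)/((2*Z)) = (-11 + Z)*(1/(2*Z)) = (-11 + Z)/(2*Z))
27837 - h(-74) = 27837 - (-11 - 74)/(2*(-74)) = 27837 - (-1)*(-85)/(2*74) = 27837 - 1*85/148 = 27837 - 85/148 = 4119791/148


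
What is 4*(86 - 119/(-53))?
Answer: 18708/53 ≈ 352.98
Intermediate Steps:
4*(86 - 119/(-53)) = 4*(86 - 119*(-1/53)) = 4*(86 + 119/53) = 4*(4677/53) = 18708/53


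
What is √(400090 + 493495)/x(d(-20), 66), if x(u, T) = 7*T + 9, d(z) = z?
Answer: 11*√7385/471 ≈ 2.0070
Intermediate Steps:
x(u, T) = 9 + 7*T
√(400090 + 493495)/x(d(-20), 66) = √(400090 + 493495)/(9 + 7*66) = √893585/(9 + 462) = (11*√7385)/471 = (11*√7385)*(1/471) = 11*√7385/471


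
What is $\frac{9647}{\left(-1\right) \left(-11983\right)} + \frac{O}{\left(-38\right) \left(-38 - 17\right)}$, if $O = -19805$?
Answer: $- \frac{43432217}{5008894} \approx -8.671$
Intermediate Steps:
$\frac{9647}{\left(-1\right) \left(-11983\right)} + \frac{O}{\left(-38\right) \left(-38 - 17\right)} = \frac{9647}{\left(-1\right) \left(-11983\right)} - \frac{19805}{\left(-38\right) \left(-38 - 17\right)} = \frac{9647}{11983} - \frac{19805}{\left(-38\right) \left(-55\right)} = 9647 \cdot \frac{1}{11983} - \frac{19805}{2090} = \frac{9647}{11983} - \frac{3961}{418} = - \frac{43432217}{5008894}$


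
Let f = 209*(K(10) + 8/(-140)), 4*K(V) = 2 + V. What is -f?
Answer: -21527/35 ≈ -615.06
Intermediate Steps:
K(V) = ½ + V/4 (K(V) = (2 + V)/4 = ½ + V/4)
f = 21527/35 (f = 209*((½ + (¼)*10) + 8/(-140)) = 209*((½ + 5/2) + 8*(-1/140)) = 209*(3 - 2/35) = 209*(103/35) = 21527/35 ≈ 615.06)
-f = -1*21527/35 = -21527/35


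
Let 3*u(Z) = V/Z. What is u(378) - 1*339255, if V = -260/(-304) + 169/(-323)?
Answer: -165683999737/488376 ≈ -3.3926e+5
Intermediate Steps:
V = 429/1292 (V = -260*(-1/304) + 169*(-1/323) = 65/76 - 169/323 = 429/1292 ≈ 0.33204)
u(Z) = 143/(1292*Z) (u(Z) = (429/(1292*Z))/3 = 143/(1292*Z))
u(378) - 1*339255 = (143/1292)/378 - 1*339255 = (143/1292)*(1/378) - 339255 = 143/488376 - 339255 = -165683999737/488376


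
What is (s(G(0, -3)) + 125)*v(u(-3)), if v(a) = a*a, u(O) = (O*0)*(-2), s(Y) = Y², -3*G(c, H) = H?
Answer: 0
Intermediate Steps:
G(c, H) = -H/3
u(O) = 0 (u(O) = 0*(-2) = 0)
v(a) = a²
(s(G(0, -3)) + 125)*v(u(-3)) = ((-⅓*(-3))² + 125)*0² = (1² + 125)*0 = (1 + 125)*0 = 126*0 = 0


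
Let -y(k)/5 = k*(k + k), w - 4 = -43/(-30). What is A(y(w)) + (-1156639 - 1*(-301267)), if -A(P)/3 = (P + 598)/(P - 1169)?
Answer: -112719985035/131779 ≈ -8.5537e+5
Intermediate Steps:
w = 163/30 (w = 4 - 43/(-30) = 4 - 43*(-1/30) = 4 + 43/30 = 163/30 ≈ 5.4333)
y(k) = -10*k**2 (y(k) = -5*k*(k + k) = -5*k*2*k = -10*k**2)
A(P) = -3*(598 + P)/(-1169 + P) (A(P) = -3*(P + 598)/(P - 1169) = -3*(598 + P)/(-1169 + P))
A(y(w)) + (-1156639 - 1*(-301267)) = 3*(-598 - (-10)*(163/30)**2)/(-1169 - 10*(163/30)**2) + (-1156639 - 1*(-301267)) = 3*(-598 - (-10)*26569/900)/(-1169 - 10*26569/900) + (-1156639 + 301267) = 3*(-598 - 1*(-26569/90))/(-1169 - 26569/90) - 855372 = 3*(-598 + 26569/90)/(-131779/90) - 855372 = 3*(-90/131779)*(-27251/90) - 855372 = 81753/131779 - 855372 = -112719985035/131779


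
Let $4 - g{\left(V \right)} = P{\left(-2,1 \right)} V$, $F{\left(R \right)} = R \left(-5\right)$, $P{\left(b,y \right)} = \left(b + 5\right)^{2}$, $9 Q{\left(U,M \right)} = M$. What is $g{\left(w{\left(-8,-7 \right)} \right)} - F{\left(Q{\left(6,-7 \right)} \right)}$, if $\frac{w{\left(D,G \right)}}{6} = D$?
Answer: $\frac{3889}{9} \approx 432.11$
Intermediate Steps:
$Q{\left(U,M \right)} = \frac{M}{9}$
$P{\left(b,y \right)} = \left(5 + b\right)^{2}$
$w{\left(D,G \right)} = 6 D$
$F{\left(R \right)} = - 5 R$
$g{\left(V \right)} = 4 - 9 V$ ($g{\left(V \right)} = 4 - \left(5 - 2\right)^{2} V = 4 - 3^{2} V = 4 - 9 V$)
$g{\left(w{\left(-8,-7 \right)} \right)} - F{\left(Q{\left(6,-7 \right)} \right)} = \left(4 - 9 \cdot 6 \left(-8\right)\right) - - 5 \cdot \frac{1}{9} \left(-7\right) = \left(4 - -432\right) - \left(-5\right) \left(- \frac{7}{9}\right) = \left(4 + 432\right) - \frac{35}{9} = 436 - \frac{35}{9} = \frac{3889}{9}$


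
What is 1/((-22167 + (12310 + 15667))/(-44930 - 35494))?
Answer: -40212/2905 ≈ -13.842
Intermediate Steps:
1/((-22167 + (12310 + 15667))/(-44930 - 35494)) = 1/((-22167 + 27977)/(-80424)) = 1/(5810*(-1/80424)) = 1/(-2905/40212) = -40212/2905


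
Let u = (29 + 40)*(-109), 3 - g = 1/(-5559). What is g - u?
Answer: 41825917/5559 ≈ 7524.0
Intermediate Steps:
g = 16678/5559 (g = 3 - 1/(-5559) = 3 - 1*(-1/5559) = 3 + 1/5559 = 16678/5559 ≈ 3.0002)
u = -7521 (u = 69*(-109) = -7521)
g - u = 16678/5559 - 1*(-7521) = 16678/5559 + 7521 = 41825917/5559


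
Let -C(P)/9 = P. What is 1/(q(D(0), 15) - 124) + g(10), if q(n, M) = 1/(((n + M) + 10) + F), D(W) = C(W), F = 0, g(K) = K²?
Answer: 309875/3099 ≈ 99.992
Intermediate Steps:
C(P) = -9*P
D(W) = -9*W
q(n, M) = 1/(10 + M + n) (q(n, M) = 1/(((n + M) + 10) + 0) = 1/(((M + n) + 10) + 0) = 1/((10 + M + n) + 0) = 1/(10 + M + n))
1/(q(D(0), 15) - 124) + g(10) = 1/(1/(10 + 15 - 9*0) - 124) + 10² = 1/(1/(10 + 15 + 0) - 124) + 100 = 1/(1/25 - 124) + 100 = 1/(-3099/25) + 100 = -25/3099 + 100 = 309875/3099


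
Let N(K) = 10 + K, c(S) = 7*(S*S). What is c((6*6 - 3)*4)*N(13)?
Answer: 2805264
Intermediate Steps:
c(S) = 7*S²
c((6*6 - 3)*4)*N(13) = (7*((6*6 - 3)*4)²)*(10 + 13) = (7*((36 - 3)*4)²)*23 = (7*(33*4)²)*23 = (7*132²)*23 = (7*17424)*23 = 121968*23 = 2805264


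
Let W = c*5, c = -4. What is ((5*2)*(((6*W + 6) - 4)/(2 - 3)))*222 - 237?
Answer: 261723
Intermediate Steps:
W = -20 (W = -4*5 = -20)
((5*2)*(((6*W + 6) - 4)/(2 - 3)))*222 - 237 = ((5*2)*(((6*(-20) + 6) - 4)/(2 - 3)))*222 - 237 = (10*(((-120 + 6) - 4)/(-1)))*222 - 237 = (10*((-114 - 4)*(-1)))*222 - 237 = (10*(-118*(-1)))*222 - 237 = (10*118)*222 - 237 = 1180*222 - 237 = 261960 - 237 = 261723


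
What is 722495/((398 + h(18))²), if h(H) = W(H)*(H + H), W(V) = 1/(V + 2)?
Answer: 18062375/3996001 ≈ 4.5201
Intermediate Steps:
W(V) = 1/(2 + V)
h(H) = 2*H/(2 + H) (h(H) = (H + H)/(2 + H) = (2*H)/(2 + H) = 2*H/(2 + H))
722495/((398 + h(18))²) = 722495/((398 + 2*18/(2 + 18))²) = 722495/((398 + 2*18/20)²) = 722495/((398 + 2*18*(1/20))²) = 722495/((398 + 9/5)²) = 722495/((1999/5)²) = 722495/(3996001/25) = 722495*(25/3996001) = 18062375/3996001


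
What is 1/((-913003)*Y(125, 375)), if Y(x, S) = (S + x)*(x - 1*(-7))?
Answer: -1/60258198000 ≈ -1.6595e-11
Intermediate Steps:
Y(x, S) = (7 + x)*(S + x) (Y(x, S) = (S + x)*(x + 7) = (S + x)*(7 + x) = (7 + x)*(S + x))
1/((-913003)*Y(125, 375)) = 1/((-913003)*(125² + 7*375 + 7*125 + 375*125)) = -1/(913003*(15625 + 2625 + 875 + 46875)) = -1/913003/66000 = -1/913003*1/66000 = -1/60258198000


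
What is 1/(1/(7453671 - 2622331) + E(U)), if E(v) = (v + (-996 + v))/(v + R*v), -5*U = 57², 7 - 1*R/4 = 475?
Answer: -9789710422620/18482680547 ≈ -529.67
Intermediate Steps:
R = -1872 (R = 28 - 4*475 = 28 - 1900 = -1872)
U = -3249/5 (U = -⅕*57² = -⅕*3249 = -3249/5 ≈ -649.80)
E(v) = -(-996 + 2*v)/(1871*v) (E(v) = (v + (-996 + v))/(v - 1872*v) = (-996 + 2*v)/((-1871*v)) = (-996 + 2*v)*(-1/(1871*v)) = -(-996 + 2*v)/(1871*v))
1/(1/(7453671 - 2622331) + E(U)) = 1/(1/(7453671 - 2622331) + 2*(498 - 1*(-3249/5))/(1871*(-3249/5))) = 1/(1/4831340 + (2/1871)*(-5/3249)*(498 + 3249/5)) = 1/(1/4831340 + (2/1871)*(-5/3249)*(5739/5)) = 1/(1/4831340 - 3826/2026293) = 1/(-18482680547/9789710422620) = -9789710422620/18482680547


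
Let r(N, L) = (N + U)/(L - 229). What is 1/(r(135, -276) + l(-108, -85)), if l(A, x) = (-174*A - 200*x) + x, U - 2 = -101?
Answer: 505/18031999 ≈ 2.8006e-5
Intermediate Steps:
U = -99 (U = 2 - 101 = -99)
r(N, L) = (-99 + N)/(-229 + L) (r(N, L) = (N - 99)/(L - 229) = (-99 + N)/(-229 + L))
l(A, x) = -199*x - 174*A (l(A, x) = (-200*x - 174*A) + x = -199*x - 174*A)
1/(r(135, -276) + l(-108, -85)) = 1/((-99 + 135)/(-229 - 276) + (-199*(-85) - 174*(-108))) = 1/(36/(-505) + (16915 + 18792)) = 1/(-1/505*36 + 35707) = 1/(-36/505 + 35707) = 1/(18031999/505) = 505/18031999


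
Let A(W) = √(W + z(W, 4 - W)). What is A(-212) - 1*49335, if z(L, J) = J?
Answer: -49333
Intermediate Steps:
A(W) = 2 (A(W) = √(W + (4 - W)) = √4 = 2)
A(-212) - 1*49335 = 2 - 1*49335 = 2 - 49335 = -49333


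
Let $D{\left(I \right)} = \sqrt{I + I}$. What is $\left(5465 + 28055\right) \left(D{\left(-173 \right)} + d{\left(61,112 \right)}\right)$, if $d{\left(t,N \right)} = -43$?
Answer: $-1441360 + 33520 i \sqrt{346} \approx -1.4414 \cdot 10^{6} + 6.2351 \cdot 10^{5} i$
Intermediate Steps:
$D{\left(I \right)} = \sqrt{2} \sqrt{I}$ ($D{\left(I \right)} = \sqrt{2 I} = \sqrt{2} \sqrt{I}$)
$\left(5465 + 28055\right) \left(D{\left(-173 \right)} + d{\left(61,112 \right)}\right) = \left(5465 + 28055\right) \left(\sqrt{2} \sqrt{-173} - 43\right) = 33520 \left(\sqrt{2} i \sqrt{173} - 43\right) = 33520 \left(i \sqrt{346} - 43\right) = 33520 \left(-43 + i \sqrt{346}\right) = -1441360 + 33520 i \sqrt{346}$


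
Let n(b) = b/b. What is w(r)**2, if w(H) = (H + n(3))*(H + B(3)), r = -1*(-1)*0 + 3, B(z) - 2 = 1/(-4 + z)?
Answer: 256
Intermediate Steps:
n(b) = 1
B(z) = 2 + 1/(-4 + z)
r = 3 (r = 1*0 + 3 = 0 + 3 = 3)
w(H) = (1 + H)**2 (w(H) = (H + 1)*(H + (-7 + 2*3)/(-4 + 3)) = (1 + H)*(H + (-7 + 6)/(-1)) = (1 + H)*(H - 1*(-1)) = (1 + H)*(H + 1) = (1 + H)*(1 + H) = (1 + H)**2)
w(r)**2 = (1 + 3**2 + 2*3)**2 = (1 + 9 + 6)**2 = 16**2 = 256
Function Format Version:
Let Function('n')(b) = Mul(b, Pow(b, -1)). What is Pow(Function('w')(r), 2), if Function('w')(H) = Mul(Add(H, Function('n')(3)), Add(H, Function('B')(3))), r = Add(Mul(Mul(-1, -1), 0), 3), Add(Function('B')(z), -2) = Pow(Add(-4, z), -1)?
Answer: 256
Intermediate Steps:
Function('n')(b) = 1
Function('B')(z) = Add(2, Pow(Add(-4, z), -1))
r = 3 (r = Add(Mul(1, 0), 3) = Add(0, 3) = 3)
Function('w')(H) = Pow(Add(1, H), 2) (Function('w')(H) = Mul(Add(H, 1), Add(H, Mul(Pow(Add(-4, 3), -1), Add(-7, Mul(2, 3))))) = Mul(Add(1, H), Add(H, Mul(Pow(-1, -1), Add(-7, 6)))) = Mul(Add(1, H), Add(H, Mul(-1, -1))) = Mul(Add(1, H), Add(H, 1)) = Mul(Add(1, H), Add(1, H)) = Pow(Add(1, H), 2))
Pow(Function('w')(r), 2) = Pow(Add(1, Pow(3, 2), Mul(2, 3)), 2) = Pow(Add(1, 9, 6), 2) = Pow(16, 2) = 256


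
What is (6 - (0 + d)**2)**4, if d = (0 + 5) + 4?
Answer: 31640625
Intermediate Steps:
d = 9 (d = 5 + 4 = 9)
(6 - (0 + d)**2)**4 = (6 - (0 + 9)**2)**4 = (6 - 1*9**2)**4 = (6 - 1*81)**4 = (6 - 81)**4 = (-75)**4 = 31640625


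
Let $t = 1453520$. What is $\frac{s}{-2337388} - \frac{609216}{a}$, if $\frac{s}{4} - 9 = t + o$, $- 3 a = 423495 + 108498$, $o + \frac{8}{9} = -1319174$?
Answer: $\frac{2989515537671}{932605540713} \approx 3.2056$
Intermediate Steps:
$o = - \frac{11872574}{9}$ ($o = - \frac{8}{9} - 1319174 = - \frac{11872574}{9} \approx -1.3192 \cdot 10^{6}$)
$a = -177331$ ($a = - \frac{423495 + 108498}{3} = \left(- \frac{1}{3}\right) 531993 = -177331$)
$s = \frac{4836748}{9}$ ($s = 36 + 4 \left(1453520 - \frac{11872574}{9}\right) = 36 + 4 \cdot \frac{1209106}{9} = 36 + \frac{4836424}{9} = \frac{4836748}{9} \approx 5.3742 \cdot 10^{5}$)
$\frac{s}{-2337388} - \frac{609216}{a} = \frac{4836748}{9 \left(-2337388\right)} - \frac{609216}{-177331} = \frac{4836748}{9} \left(- \frac{1}{2337388}\right) - - \frac{609216}{177331} = - \frac{1209187}{5259123} + \frac{609216}{177331} = \frac{2989515537671}{932605540713}$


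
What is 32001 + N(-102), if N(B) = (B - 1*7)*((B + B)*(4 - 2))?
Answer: 76473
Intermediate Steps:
N(B) = 4*B*(-7 + B) (N(B) = (B - 7)*((2*B)*2) = (-7 + B)*(4*B) = 4*B*(-7 + B))
32001 + N(-102) = 32001 + 4*(-102)*(-7 - 102) = 32001 + 4*(-102)*(-109) = 32001 + 44472 = 76473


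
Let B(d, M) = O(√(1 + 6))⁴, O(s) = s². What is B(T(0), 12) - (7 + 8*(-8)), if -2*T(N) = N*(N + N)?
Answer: 2458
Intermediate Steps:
T(N) = -N² (T(N) = -N*(N + N)/2 = -N*2*N/2 = -N²)
B(d, M) = 2401 (B(d, M) = ((√(1 + 6))²)⁴ = ((√7)²)⁴ = 7⁴ = 2401)
B(T(0), 12) - (7 + 8*(-8)) = 2401 - (7 + 8*(-8)) = 2401 - (7 - 64) = 2401 - 1*(-57) = 2401 + 57 = 2458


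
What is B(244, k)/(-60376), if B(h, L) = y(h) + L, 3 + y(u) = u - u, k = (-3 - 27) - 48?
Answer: 81/60376 ≈ 0.0013416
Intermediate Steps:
k = -78 (k = -30 - 48 = -78)
y(u) = -3 (y(u) = -3 + (u - u) = -3 + 0 = -3)
B(h, L) = -3 + L
B(244, k)/(-60376) = (-3 - 78)/(-60376) = -81*(-1/60376) = 81/60376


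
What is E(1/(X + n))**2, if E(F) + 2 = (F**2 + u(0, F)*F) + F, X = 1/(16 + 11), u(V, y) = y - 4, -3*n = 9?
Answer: 5909761/10240000 ≈ 0.57713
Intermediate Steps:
n = -3 (n = -1/3*9 = -3)
u(V, y) = -4 + y
X = 1/27 ≈ 0.037037
E(F) = -2 + F + F**2 + F*(-4 + F) (E(F) = -2 + ((F**2 + (-4 + F)*F) + F) = -2 + ((F**2 + F*(-4 + F)) + F) = -2 + (F + F**2 + F*(-4 + F)) = -2 + F + F**2 + F*(-4 + F))
E(1/(X + n))**2 = (-2 - 3/(1/27 - 3) + 2*(1/(1/27 - 3))**2)**2 = (-2 - 3/(-80/27) + 2*(1/(-80/27))**2)**2 = (-2 - 3*(-27/80) + 2*(-27/80)**2)**2 = (-2 + 81/80 + 2*(729/6400))**2 = (-2 + 81/80 + 729/3200)**2 = (-2431/3200)**2 = 5909761/10240000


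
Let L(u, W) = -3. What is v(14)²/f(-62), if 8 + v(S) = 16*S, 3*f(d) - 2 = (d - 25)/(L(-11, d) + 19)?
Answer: -2239488/55 ≈ -40718.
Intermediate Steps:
f(d) = 7/48 + d/48 (f(d) = ⅔ + ((d - 25)/(-3 + 19))/3 = ⅔ + ((-25 + d)/16)/3 = ⅔ + ((-25 + d)*(1/16))/3 = ⅔ + (-25/16 + d/16)/3 = ⅔ + (-25/48 + d/48) = 7/48 + d/48)
v(S) = -8 + 16*S
v(14)²/f(-62) = (-8 + 16*14)²/(7/48 + (1/48)*(-62)) = (-8 + 224)²/(7/48 - 31/24) = 216²/(-55/48) = 46656*(-48/55) = -2239488/55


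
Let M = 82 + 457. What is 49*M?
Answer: 26411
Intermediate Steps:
M = 539
49*M = 49*539 = 26411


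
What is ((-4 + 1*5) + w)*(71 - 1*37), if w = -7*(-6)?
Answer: 1462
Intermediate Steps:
w = 42
((-4 + 1*5) + w)*(71 - 1*37) = ((-4 + 1*5) + 42)*(71 - 1*37) = ((-4 + 5) + 42)*(71 - 37) = (1 + 42)*34 = 43*34 = 1462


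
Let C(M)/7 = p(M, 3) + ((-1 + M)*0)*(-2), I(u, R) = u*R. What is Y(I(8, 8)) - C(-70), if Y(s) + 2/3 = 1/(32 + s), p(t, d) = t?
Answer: 15659/32 ≈ 489.34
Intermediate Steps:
I(u, R) = R*u
C(M) = 7*M (C(M) = 7*(M + ((-1 + M)*0)*(-2)) = 7*(M + 0*(-2)) = 7*(M + 0) = 7*M)
Y(s) = -2/3 + 1/(32 + s)
Y(I(8, 8)) - C(-70) = (-61 - 16*8)/(3*(32 + 8*8)) - 7*(-70) = (-61 - 2*64)/(3*(32 + 64)) - 1*(-490) = (1/3)*(-61 - 128)/96 + 490 = (1/3)*(1/96)*(-189) + 490 = -21/32 + 490 = 15659/32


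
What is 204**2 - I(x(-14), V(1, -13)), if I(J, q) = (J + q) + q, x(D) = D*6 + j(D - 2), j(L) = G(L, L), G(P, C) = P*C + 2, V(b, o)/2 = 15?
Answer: 41382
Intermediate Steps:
V(b, o) = 30 (V(b, o) = 2*15 = 30)
G(P, C) = 2 + C*P (G(P, C) = C*P + 2 = 2 + C*P)
j(L) = 2 + L**2 (j(L) = 2 + L*L = 2 + L**2)
x(D) = 2 + (-2 + D)**2 + 6*D (x(D) = D*6 + (2 + (D - 2)**2) = 6*D + (2 + (-2 + D)**2) = 2 + (-2 + D)**2 + 6*D)
I(J, q) = J + 2*q
204**2 - I(x(-14), V(1, -13)) = 204**2 - ((6 + (-14)**2 + 2*(-14)) + 2*30) = 41616 - ((6 + 196 - 28) + 60) = 41616 - (174 + 60) = 41616 - 1*234 = 41616 - 234 = 41382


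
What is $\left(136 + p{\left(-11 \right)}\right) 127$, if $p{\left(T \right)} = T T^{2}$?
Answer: $-151765$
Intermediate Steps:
$p{\left(T \right)} = T^{3}$
$\left(136 + p{\left(-11 \right)}\right) 127 = \left(136 + \left(-11\right)^{3}\right) 127 = \left(136 - 1331\right) 127 = \left(-1195\right) 127 = -151765$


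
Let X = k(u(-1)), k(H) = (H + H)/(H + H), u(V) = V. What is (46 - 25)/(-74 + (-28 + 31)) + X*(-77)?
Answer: -5488/71 ≈ -77.296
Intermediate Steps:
k(H) = 1 (k(H) = (2*H)/((2*H)) = (2*H)*(1/(2*H)) = 1)
X = 1
(46 - 25)/(-74 + (-28 + 31)) + X*(-77) = (46 - 25)/(-74 + (-28 + 31)) + 1*(-77) = 21/(-74 + 3) - 77 = 21/(-71) - 77 = 21*(-1/71) - 77 = -21/71 - 77 = -5488/71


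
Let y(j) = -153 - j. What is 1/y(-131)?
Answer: -1/22 ≈ -0.045455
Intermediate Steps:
1/y(-131) = 1/(-153 - 1*(-131)) = 1/(-153 + 131) = 1/(-22) = -1/22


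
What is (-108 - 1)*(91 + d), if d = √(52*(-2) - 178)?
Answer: -9919 - 109*I*√282 ≈ -9919.0 - 1830.4*I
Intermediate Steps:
d = I*√282 (d = √(-104 - 178) = √(-282) = I*√282 ≈ 16.793*I)
(-108 - 1)*(91 + d) = (-108 - 1)*(91 + I*√282) = -109*(91 + I*√282) = -9919 - 109*I*√282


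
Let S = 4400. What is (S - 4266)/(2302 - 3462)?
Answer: -67/580 ≈ -0.11552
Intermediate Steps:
(S - 4266)/(2302 - 3462) = (4400 - 4266)/(2302 - 3462) = 134/(-1160) = 134*(-1/1160) = -67/580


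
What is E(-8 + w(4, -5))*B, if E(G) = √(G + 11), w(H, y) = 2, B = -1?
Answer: -√5 ≈ -2.2361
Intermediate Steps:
E(G) = √(11 + G)
E(-8 + w(4, -5))*B = √(11 + (-8 + 2))*(-1) = √(11 - 6)*(-1) = √5*(-1) = -√5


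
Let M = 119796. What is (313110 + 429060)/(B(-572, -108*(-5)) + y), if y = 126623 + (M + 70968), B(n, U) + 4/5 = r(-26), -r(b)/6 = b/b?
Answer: 1236950/528967 ≈ 2.3384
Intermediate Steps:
r(b) = -6 (r(b) = -6*b/b = -6*1 = -6)
B(n, U) = -34/5 (B(n, U) = -⅘ - 6 = -34/5)
y = 317387 (y = 126623 + (119796 + 70968) = 126623 + 190764 = 317387)
(313110 + 429060)/(B(-572, -108*(-5)) + y) = (313110 + 429060)/(-34/5 + 317387) = 742170/(1586901/5) = 742170*(5/1586901) = 1236950/528967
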